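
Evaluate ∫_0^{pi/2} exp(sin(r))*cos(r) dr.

-1 + E

Let u = sin(r), so du = cos(r) dr. When r = 0, u = 0; when r = pi/2, u = 1.
The integral becomes ∫ exp(u) du from 0 to 1, with antiderivative exp(u).
Back in r: F(r) = exp(sin(r)).
Then F(pi/2) - F(0) = (E) - (1) = -1 + E.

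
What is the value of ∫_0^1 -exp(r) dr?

1 - E

An antiderivative is F(r) = -exp(r).
Then F(1) - F(0) = (-E) - (-1) = 1 - E.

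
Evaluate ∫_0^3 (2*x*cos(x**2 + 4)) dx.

sin(13) - sin(4)

Let u = x**2 + 4, so du = 2*x dx. When x = 0, u = 4; when x = 3, u = 13.
The integral becomes ∫ cos(u) du from 4 to 13, with antiderivative sin(u).
Back in x: F(x) = sin(x**2 + 4).
Then F(3) - F(0) = (sin(13)) - (sin(4)) = sin(13) - sin(4).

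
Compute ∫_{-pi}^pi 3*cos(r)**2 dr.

Use the identity cos^2(r) = (1 + cos(2*r))/2.
An antiderivative is F(r) = 3*r/2 + 3*sin(2*r)/4.
Then F(pi) - F(-pi) = (3*pi/2) - (-3*pi/2) = 3*pi.

3*pi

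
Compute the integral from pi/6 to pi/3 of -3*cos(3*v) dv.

An antiderivative is F(v) = -sin(3*v).
Then F(pi/3) - F(pi/6) = (0) - (-1) = 1.

1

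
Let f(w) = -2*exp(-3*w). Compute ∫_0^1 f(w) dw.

-2/3 + 2*exp(-3)/3

An antiderivative is F(w) = 2*exp(-3*w)/3.
Then F(1) - F(0) = (2*exp(-3)/3) - (2/3) = -2/3 + 2*exp(-3)/3.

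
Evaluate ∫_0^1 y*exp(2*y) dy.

Integrate by parts once (u = y, dv = exp(2*y) dy).
An antiderivative is F(y) = (2*y - 1)*exp(2*y)/4.
Then F(1) - F(0) = (exp(2)/4) - (-1/4) = 1/4 + exp(2)/4.

1/4 + exp(2)/4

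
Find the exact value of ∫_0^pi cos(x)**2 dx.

Use the identity cos^2(x) = (1 + cos(2*x))/2.
An antiderivative is F(x) = x/2 + sin(2*x)/4.
Then F(pi) - F(0) = (pi/2) - (0) = pi/2.

pi/2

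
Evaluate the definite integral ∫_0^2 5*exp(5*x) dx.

-1 + exp(10)

Let u = 5*x, so du = 5 dx. When x = 0, u = 0; when x = 2, u = 10.
The integral becomes ∫ exp(u) du from 0 to 10, with antiderivative exp(u).
Back in x: F(x) = exp(5*x).
Then F(2) - F(0) = (exp(10)) - (1) = -1 + exp(10).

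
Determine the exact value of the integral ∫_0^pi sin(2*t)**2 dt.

Use the identity sin^2(2*t) = (1 - cos(4*t))/2.
An antiderivative is F(t) = t/2 - sin(4*t)/8.
Then F(pi) - F(0) = (pi/2) - (0) = pi/2.

pi/2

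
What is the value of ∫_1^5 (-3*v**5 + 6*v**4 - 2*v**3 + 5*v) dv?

-21576/5

By the power rule, an antiderivative is F(v) = -v**6/2 + 6*v**5/5 - v**4/2 + 5*v**2/2.
Then F(5) - F(1) = (-8625/2) - (27/10) = -21576/5.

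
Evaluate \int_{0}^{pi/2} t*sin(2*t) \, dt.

pi/4

Integrate by parts once (u = t, dv = sin(2*t) dt).
An antiderivative is F(t) = -t*cos(2*t)/2 + sin(2*t)/4.
Then F(pi/2) - F(0) = (pi/4) - (0) = pi/4.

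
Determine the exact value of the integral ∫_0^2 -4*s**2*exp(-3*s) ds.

Integrate by parts twice (u = s^2, dv = -4*exp(-3*s) ds).
An antiderivative is F(s) = (36*s**2 + 24*s + 8)*exp(-3*s)/27.
Then F(2) - F(0) = (200*exp(-6)/27) - (8/27) = -8/27 + 200*exp(-6)/27.

-8/27 + 200*exp(-6)/27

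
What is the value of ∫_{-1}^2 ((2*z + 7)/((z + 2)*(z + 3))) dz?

-log(5) + 7*log(2)

Factor the denominator: z**2 + 5*z + 6 = (z + 3)(z + 2).
Partial fractions: (2*z + 7)/((z + 2)*(z + 3)) = -1/(z + 3) + 3/(z + 2).
An antiderivative is F(z) = 3*log(z + 2) - log(z + 3).
Then F(2) - F(-1) = (log(64/5)) - (-log(2)) = -log(5) + 7*log(2).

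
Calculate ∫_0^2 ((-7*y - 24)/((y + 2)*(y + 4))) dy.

-log(72)

Factor the denominator: y**2 + 6*y + 8 = (y + 4)(y + 2).
Partial fractions: (-7*y - 24)/((y + 2)*(y + 4)) = -2/(y + 4) - 5/(y + 2).
An antiderivative is F(y) = -5*log(y + 2) - 2*log(y + 4).
Then F(2) - F(0) = (-12*log(2) - 2*log(3)) - (-9*log(2)) = -log(72).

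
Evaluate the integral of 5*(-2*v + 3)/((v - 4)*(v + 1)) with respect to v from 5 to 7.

Factor the denominator: v**2 - 3*v - 4 = (v + 1)(v - 4).
Partial fractions: 5*(-2*v + 3)/((v - 4)*(v + 1)) = -5/(v + 1) - 5/(v - 4).
An antiderivative is F(v) = -5*log(v - 4) - 5*log(v + 1).
Then F(7) - F(5) = (-15*log(2) - 5*log(3)) - (-5*log(3) - 5*log(2)) = -10*log(2).

-10*log(2)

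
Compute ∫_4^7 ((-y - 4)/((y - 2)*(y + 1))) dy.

Factor the denominator: y**2 - y - 2 = (y + 1)(y - 2).
Partial fractions: (-y - 4)/((y - 2)*(y + 1)) = 1/(y + 1) - 2/(y - 2).
An antiderivative is F(y) = -2*log(y - 2) + log(y + 1).
Then F(7) - F(4) = (log(8/25)) - (log(5/4)) = -3*log(5) + 5*log(2).

-3*log(5) + 5*log(2)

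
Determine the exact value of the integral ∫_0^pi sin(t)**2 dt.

pi/2

Use the identity sin^2(t) = (1 - cos(2*t))/2.
An antiderivative is F(t) = t/2 - sin(2*t)/4.
Then F(pi) - F(0) = (pi/2) - (0) = pi/2.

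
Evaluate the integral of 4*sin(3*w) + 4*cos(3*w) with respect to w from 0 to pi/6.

An antiderivative is F(w) = 4*sin(3*w)/3 - 4*cos(3*w)/3.
Then F(pi/6) - F(0) = (4/3) - (-4/3) = 8/3.

8/3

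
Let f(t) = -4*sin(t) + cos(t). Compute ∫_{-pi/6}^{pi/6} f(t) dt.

An antiderivative is F(t) = sin(t) + 4*cos(t).
Then F(pi/6) - F(-pi/6) = (1/2 + 2*sqrt(3)) - (-1/2 + 2*sqrt(3)) = 1.

1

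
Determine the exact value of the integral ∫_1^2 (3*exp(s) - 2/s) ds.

An antiderivative is F(s) = 3*exp(s) - 2*log(s).
Then F(2) - F(1) = (-log(4) + 3*exp(2)) - (3*exp(1)) = -3*exp(1) - log(4) + 3*exp(2).

-3*exp(1) - log(4) + 3*exp(2)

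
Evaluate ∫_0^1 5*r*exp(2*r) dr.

Integrate by parts once (u = r, dv = 5*exp(2*r) dr).
An antiderivative is F(r) = (10*r - 5)*exp(2*r)/4.
Then F(1) - F(0) = (5*exp(2)/4) - (-5/4) = 5/4 + 5*exp(2)/4.

5/4 + 5*exp(2)/4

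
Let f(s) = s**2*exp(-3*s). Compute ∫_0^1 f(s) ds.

2/27 - 17*exp(-3)/27

Integrate by parts twice (u = s^2, dv = exp(-3*s) ds).
An antiderivative is F(s) = (-9*s**2 - 6*s - 2)*exp(-3*s)/27.
Then F(1) - F(0) = (-17*exp(-3)/27) - (-2/27) = 2/27 - 17*exp(-3)/27.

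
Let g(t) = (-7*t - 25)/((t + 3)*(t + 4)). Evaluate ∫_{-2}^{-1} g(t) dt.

-log(54)

Factor the denominator: t**2 + 7*t + 12 = (t + 4)(t + 3).
Partial fractions: (-7*t - 25)/((t + 3)*(t + 4)) = -3/(t + 4) - 4/(t + 3).
An antiderivative is F(t) = -4*log(t + 3) - 3*log(t + 4).
Then F(-1) - F(-2) = (-3*log(3) - 4*log(2)) - (-log(8)) = -log(54).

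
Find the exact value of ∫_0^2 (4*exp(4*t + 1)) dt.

-exp(1) + exp(9)

Let u = 4*t + 1, so du = 4 dt. When t = 0, u = 1; when t = 2, u = 9.
The integral becomes ∫ exp(u) du from 1 to 9, with antiderivative exp(u).
Back in t: F(t) = exp(4*t + 1).
Then F(2) - F(0) = (exp(9)) - (exp(1)) = -exp(1) + exp(9).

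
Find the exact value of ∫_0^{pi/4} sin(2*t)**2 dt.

Use the identity sin^2(2*t) = (1 - cos(4*t))/2.
An antiderivative is F(t) = t/2 - sin(4*t)/8.
Then F(pi/4) - F(0) = (pi/8) - (0) = pi/8.

pi/8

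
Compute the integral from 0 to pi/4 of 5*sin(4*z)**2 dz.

5*pi/8

Use the identity sin^2(4*z) = (1 - cos(8*z))/2.
An antiderivative is F(z) = 5*z/2 - 5*sin(8*z)/16.
Then F(pi/4) - F(0) = (5*pi/8) - (0) = 5*pi/8.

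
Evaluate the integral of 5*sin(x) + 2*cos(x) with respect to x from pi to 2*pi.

An antiderivative is F(x) = 2*sin(x) - 5*cos(x).
Then F(2*pi) - F(pi) = (-5) - (5) = -10.

-10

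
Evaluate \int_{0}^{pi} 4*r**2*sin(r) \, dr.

Integrate by parts twice (u = r^2, dv = 4*sin(r) dr).
An antiderivative is F(r) = -4*r**2*cos(r) + 8*r*sin(r) + 8*cos(r).
Then F(pi) - F(0) = (-8 + 4*pi**2) - (8) = -16 + 4*pi**2.

-16 + 4*pi**2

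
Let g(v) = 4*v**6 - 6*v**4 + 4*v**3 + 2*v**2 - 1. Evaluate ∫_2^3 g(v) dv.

105004/105

By the power rule, an antiderivative is F(v) = 4*v**7/7 - 6*v**5/5 + v**4 + 2*v**3/3 - v.
Then F(3) - F(2) = (36894/35) - (5678/105) = 105004/105.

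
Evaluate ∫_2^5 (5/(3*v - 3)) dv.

10*log(2)/3

An antiderivative is F(v) = 5*log(3*v - 3)/3.
Then F(5) - F(2) = (5*log(12)/3) - (5*log(3)/3) = 10*log(2)/3.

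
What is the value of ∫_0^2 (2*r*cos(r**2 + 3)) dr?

Let u = r**2 + 3, so du = 2*r dr. When r = 0, u = 3; when r = 2, u = 7.
The integral becomes ∫ cos(u) du from 3 to 7, with antiderivative sin(u).
Back in r: F(r) = sin(r**2 + 3).
Then F(2) - F(0) = (sin(7)) - (sin(3)) = -sin(3) + sin(7).

-sin(3) + sin(7)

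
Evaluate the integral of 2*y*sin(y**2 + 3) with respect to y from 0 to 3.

Let u = y**2 + 3, so du = 2*y dy. When y = 0, u = 3; when y = 3, u = 12.
The integral becomes ∫ sin(u) du from 3 to 12, with antiderivative -cos(u).
Back in y: F(y) = -cos(y**2 + 3).
Then F(3) - F(0) = (-cos(12)) - (-cos(3)) = cos(3) - cos(12).

cos(3) - cos(12)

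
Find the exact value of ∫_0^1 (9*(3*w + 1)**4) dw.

3069/5

Let u = 3*w + 1, so du = 3 dw. When w = 0, u = 1; when w = 1, u = 4.
The integral becomes 3·∫ u**4 du from 1 to 4, with antiderivative 3*u**5/5.
Back in w: F(w) = 3*(3*w + 1)**5/5.
Then F(1) - F(0) = (3072/5) - (3/5) = 3069/5.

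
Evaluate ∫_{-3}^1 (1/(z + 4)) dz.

An antiderivative is F(z) = log(z + 4).
Then F(1) - F(-3) = (log(5)) - (0) = log(5).

log(5)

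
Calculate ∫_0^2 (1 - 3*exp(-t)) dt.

An antiderivative is F(t) = t + 3*exp(-t).
Then F(2) - F(0) = (3*exp(-2) + 2) - (3) = -1 + 3*exp(-2).

-1 + 3*exp(-2)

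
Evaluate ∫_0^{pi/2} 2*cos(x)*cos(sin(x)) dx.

Let u = sin(x), so du = cos(x) dx. When x = 0, u = 0; when x = pi/2, u = 1.
The integral becomes 2·∫ cos(u) du from 0 to 1, with antiderivative 2*sin(u).
Back in x: F(x) = 2*sin(sin(x)).
Then F(pi/2) - F(0) = (2*sin(1)) - (0) = 2*sin(1).

2*sin(1)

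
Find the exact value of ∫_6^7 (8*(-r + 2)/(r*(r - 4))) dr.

Factor the denominator: r**2 - 4*r = r(r - 4).
Partial fractions: 8*(-r + 2)/(r*(r - 4)) = -4/r - 4/(r - 4).
An antiderivative is F(r) = -4*log(r) - 4*log(r - 4).
Then F(7) - F(6) = (-4*log(7) - 4*log(3)) - (-8*log(2) - 4*log(3)) = -4*log(7) + 8*log(2).

-4*log(7) + 8*log(2)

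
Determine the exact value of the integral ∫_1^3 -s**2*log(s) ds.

26/9 - 9*log(3)

Integrate by parts once (u = ln s, dv = -s**2 ds).
An antiderivative is F(s) = -s**3*(3*log(s) - 1)/9.
Then F(3) - F(1) = (3 - 9*log(3)) - (1/9) = 26/9 - 9*log(3).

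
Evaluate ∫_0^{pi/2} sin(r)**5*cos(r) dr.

Let u = sin(r), so du = cos(r) dr. When r = 0, u = 0; when r = pi/2, u = 1.
The integral becomes ∫ u**5 du from 0 to 1, with antiderivative u**6/6.
Back in r: F(r) = sin(r)**6/6.
Then F(pi/2) - F(0) = (1/6) - (0) = 1/6.

1/6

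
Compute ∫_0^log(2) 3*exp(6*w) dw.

Let u = exp(w), so du = exp(w) dw. When w = 0, u = 1; when w = log(2), u = 2.
The integral becomes 3·∫ u**5 du from 1 to 2, with antiderivative u**6/2.
Back in w: F(w) = exp(6*w)/2.
Then F(log(2)) - F(0) = (32) - (1/2) = 63/2.

63/2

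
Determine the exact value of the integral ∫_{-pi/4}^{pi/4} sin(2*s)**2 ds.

Use the identity sin^2(2*s) = (1 - cos(4*s))/2.
An antiderivative is F(s) = s/2 - sin(4*s)/8.
Then F(pi/4) - F(-pi/4) = (pi/8) - (-pi/8) = pi/4.

pi/4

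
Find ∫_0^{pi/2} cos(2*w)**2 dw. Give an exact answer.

Use the identity cos^2(2*w) = (1 + cos(4*w))/2.
An antiderivative is F(w) = w/2 + sin(4*w)/8.
Then F(pi/2) - F(0) = (pi/4) - (0) = pi/4.

pi/4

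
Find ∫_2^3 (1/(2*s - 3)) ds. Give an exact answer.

log(3)/2

An antiderivative is F(s) = log(2*s - 3)/2.
Then F(3) - F(2) = (log(3)/2) - (0) = log(3)/2.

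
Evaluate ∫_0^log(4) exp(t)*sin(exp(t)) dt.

cos(1) - cos(4)

Let u = exp(t), so du = exp(t) dt. When t = 0, u = 1; when t = log(4), u = 4.
The integral becomes ∫ sin(u) du from 1 to 4, with antiderivative -cos(u).
Back in t: F(t) = -cos(exp(t)).
Then F(log(4)) - F(0) = (-cos(4)) - (-cos(1)) = cos(1) - cos(4).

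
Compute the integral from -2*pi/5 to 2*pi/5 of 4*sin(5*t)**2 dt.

8*pi/5

Use the identity sin^2(5*t) = (1 - cos(10*t))/2.
An antiderivative is F(t) = 2*t - sin(10*t)/5.
Then F(2*pi/5) - F(-2*pi/5) = (4*pi/5) - (-4*pi/5) = 8*pi/5.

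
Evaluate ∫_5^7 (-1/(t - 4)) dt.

An antiderivative is F(t) = -log(t - 4).
Then F(7) - F(5) = (-log(3)) - (0) = -log(3).

-log(3)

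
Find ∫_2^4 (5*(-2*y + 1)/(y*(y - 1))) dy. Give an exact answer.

Factor the denominator: y**2 - y = y(y - 1).
Partial fractions: 5*(-2*y + 1)/(y*(y - 1)) = -5/y - 5/(y - 1).
An antiderivative is F(y) = -5*log(y) - 5*log(y - 1).
Then F(4) - F(2) = (-10*log(2) - 5*log(3)) - (-log(32)) = -5*log(3) - 5*log(2).

-5*log(3) - 5*log(2)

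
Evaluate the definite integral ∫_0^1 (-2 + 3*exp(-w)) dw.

An antiderivative is F(w) = -2*w - 3*exp(-w).
Then F(1) - F(0) = (-2 - 3*exp(-1)) - (-3) = 1 - 3*exp(-1).

1 - 3*exp(-1)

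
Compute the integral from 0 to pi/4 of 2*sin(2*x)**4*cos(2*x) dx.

1/5

Let u = sin(2*x), so du = 2*cos(2*x) dx. When x = 0, u = 0; when x = pi/4, u = 1.
The integral becomes ∫ u**4 du from 0 to 1, with antiderivative u**5/5.
Back in x: F(x) = sin(2*x)**5/5.
Then F(pi/4) - F(0) = (1/5) - (0) = 1/5.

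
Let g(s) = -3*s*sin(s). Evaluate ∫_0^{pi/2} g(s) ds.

Integrate by parts once (u = s, dv = -3*sin(s) ds).
An antiderivative is F(s) = 3*s*cos(s) - 3*sin(s).
Then F(pi/2) - F(0) = (-3) - (0) = -3.

-3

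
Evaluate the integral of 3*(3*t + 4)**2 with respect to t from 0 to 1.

93

Let u = 3*t + 4, so du = 3 dt. When t = 0, u = 4; when t = 1, u = 7.
The integral becomes ∫ u**2 du from 4 to 7, with antiderivative u**3/3.
Back in t: F(t) = (3*t + 4)**3/3.
Then F(1) - F(0) = (343/3) - (64/3) = 93.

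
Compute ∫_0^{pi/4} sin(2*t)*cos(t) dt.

2/3 - sqrt(2)/6

Use the identity sin(2*t)cos(t) = [sin(3*t) + sin(t)]/2.
An antiderivative is F(t) = -cos(t)/2 - cos(3*t)/6.
Then F(pi/4) - F(0) = (-sqrt(2)/6) - (-2/3) = 2/3 - sqrt(2)/6.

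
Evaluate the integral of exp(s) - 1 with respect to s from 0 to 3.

-4 + exp(3)

An antiderivative is F(s) = -s + exp(s).
Then F(3) - F(0) = (-3 + exp(3)) - (1) = -4 + exp(3).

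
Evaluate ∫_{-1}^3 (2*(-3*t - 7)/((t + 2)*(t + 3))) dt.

-4*log(3) - 2*log(5)

Factor the denominator: t**2 + 5*t + 6 = (t + 3)(t + 2).
Partial fractions: 2*(-3*t - 7)/((t + 2)*(t + 3)) = -4/(t + 3) - 2/(t + 2).
An antiderivative is F(t) = -2*log(t + 2) - 4*log(t + 3).
Then F(3) - F(-1) = (-4*log(3) - 2*log(5) - 4*log(2)) - (-log(16)) = -4*log(3) - 2*log(5).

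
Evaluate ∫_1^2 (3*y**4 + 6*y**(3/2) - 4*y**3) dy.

By the power rule, an antiderivative is F(y) = 12*y**(5/2)/5 + 3*y**5/5 - y**4.
Then F(2) - F(1) = (16/5 + 48*sqrt(2)/5) - (2) = 6/5 + 48*sqrt(2)/5.

6/5 + 48*sqrt(2)/5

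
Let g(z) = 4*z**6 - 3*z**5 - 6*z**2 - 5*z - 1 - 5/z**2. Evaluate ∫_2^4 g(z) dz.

By the power rule, an antiderivative is F(z) = 4*z**7/7 - z**6/2 - 2*z**3 - 5*z**2/2 - z + 5/z.
Then F(4) - F(2) = (200019/28) - (219/14) = 199581/28.

199581/28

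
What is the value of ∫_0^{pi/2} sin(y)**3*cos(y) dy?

Let u = sin(y), so du = cos(y) dy. When y = 0, u = 0; when y = pi/2, u = 1.
The integral becomes ∫ u**3 du from 0 to 1, with antiderivative u**4/4.
Back in y: F(y) = sin(y)**4/4.
Then F(pi/2) - F(0) = (1/4) - (0) = 1/4.

1/4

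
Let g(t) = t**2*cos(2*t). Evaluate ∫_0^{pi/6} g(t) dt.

Integrate by parts twice (u = t^2, dv = cos(2*t) dt).
An antiderivative is F(t) = t**2*sin(2*t)/2 + t*cos(2*t)/2 - sin(2*t)/4.
Then F(pi/6) - F(0) = (-sqrt(3)/8 + sqrt(3)*pi**2/144 + pi/24) - (0) = -sqrt(3)/8 + sqrt(3)*pi**2/144 + pi/24.

-sqrt(3)/8 + sqrt(3)*pi**2/144 + pi/24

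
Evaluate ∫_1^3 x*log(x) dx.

-2 + 9*log(3)/2

Integrate by parts once (u = ln x, dv = x dx).
An antiderivative is F(x) = x**2*(2*log(x) - 1)/4.
Then F(3) - F(1) = (-9/4 + 9*log(3)/2) - (-1/4) = -2 + 9*log(3)/2.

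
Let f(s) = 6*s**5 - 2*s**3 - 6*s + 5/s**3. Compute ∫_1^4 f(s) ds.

125595/32

By the power rule, an antiderivative is F(s) = s**6 - s**4/2 - 3*s**2 - 5/(2*s**2).
Then F(4) - F(1) = (125435/32) - (-5) = 125595/32.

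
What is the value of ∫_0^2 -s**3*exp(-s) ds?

Integrate by parts 3 times (u = s^3, dv = -exp(-s) ds).
An antiderivative is F(s) = (s**3 + 3*s**2 + 6*s + 6)*exp(-s).
Then F(2) - F(0) = (38*exp(-2)) - (6) = -6 + 38*exp(-2).

-6 + 38*exp(-2)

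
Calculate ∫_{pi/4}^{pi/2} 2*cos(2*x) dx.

-1

An antiderivative is F(x) = sin(2*x).
Then F(pi/2) - F(pi/4) = (0) - (1) = -1.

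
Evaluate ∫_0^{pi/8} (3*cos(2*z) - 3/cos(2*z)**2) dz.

-3/2 + 3*sqrt(2)/4

An antiderivative is F(z) = 3*sin(2*z)/2 - 3*tan(2*z)/2.
Then F(pi/8) - F(0) = (-3/2 + 3*sqrt(2)/4) - (0) = -3/2 + 3*sqrt(2)/4.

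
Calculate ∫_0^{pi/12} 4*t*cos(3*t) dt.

Integrate by parts once (u = t, dv = 4*cos(3*t) dt).
An antiderivative is F(t) = 4*t*sin(3*t)/3 + 4*cos(3*t)/9.
Then F(pi/12) - F(0) = (sqrt(2)*(pi + 4)/18) - (4/9) = -4/9 + sqrt(2)*pi/18 + 2*sqrt(2)/9.

-4/9 + sqrt(2)*pi/18 + 2*sqrt(2)/9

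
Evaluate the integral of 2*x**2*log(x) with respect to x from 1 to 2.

-14/9 + 16*log(2)/3

Integrate by parts once (u = ln x, dv = 2*x**2 dx).
An antiderivative is F(x) = 2*x**3*(3*log(x) - 1)/9.
Then F(2) - F(1) = (-16/9 + 16*log(2)/3) - (-2/9) = -14/9 + 16*log(2)/3.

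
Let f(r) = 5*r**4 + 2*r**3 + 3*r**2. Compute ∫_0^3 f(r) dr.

621/2

By the power rule, an antiderivative is F(r) = r**5 + r**4/2 + r**3.
Then F(3) - F(0) = (621/2) - (0) = 621/2.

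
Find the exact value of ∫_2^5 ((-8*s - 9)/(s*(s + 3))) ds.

-12*log(2) + 2*log(5)

Factor the denominator: s**2 + 3*s = (s + 3)s.
Partial fractions: (-8*s - 9)/(s*(s + 3)) = -5/(s + 3) - 3/s.
An antiderivative is F(s) = -3*log(s) - 5*log(s + 3).
Then F(5) - F(2) = (-15*log(2) - 3*log(5)) - (-5*log(5) - 3*log(2)) = -12*log(2) + 2*log(5).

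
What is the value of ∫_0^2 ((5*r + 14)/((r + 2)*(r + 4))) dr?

log(27/2)

Factor the denominator: r**2 + 6*r + 8 = (r + 4)(r + 2).
Partial fractions: (5*r + 14)/((r + 2)*(r + 4)) = 3/(r + 4) + 2/(r + 2).
An antiderivative is F(r) = 2*log(r + 2) + 3*log(r + 4).
Then F(2) - F(0) = (3*log(3) + 7*log(2)) - (8*log(2)) = log(27/2).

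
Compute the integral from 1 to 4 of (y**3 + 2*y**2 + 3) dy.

459/4

By the power rule, an antiderivative is F(y) = y**4/4 + 2*y**3/3 + 3*y.
Then F(4) - F(1) = (356/3) - (47/12) = 459/4.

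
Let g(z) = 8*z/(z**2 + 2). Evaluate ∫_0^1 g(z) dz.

Let u = z**2 + 2, so du = 2*z dz. When z = 0, u = 2; when z = 1, u = 3.
The integral becomes 4·∫ 1/u du from 2 to 3, with antiderivative 4*log(u).
Back in z: F(z) = 4*log(z**2 + 2).
Then F(1) - F(0) = (log(81)) - (log(16)) = log(81/16).

log(81/16)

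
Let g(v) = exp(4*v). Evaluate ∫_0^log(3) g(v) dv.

20

Let u = exp(v), so du = exp(v) dv. When v = 0, u = 1; when v = log(3), u = 3.
The integral becomes ∫ u**3 du from 1 to 3, with antiderivative u**4/4.
Back in v: F(v) = exp(4*v)/4.
Then F(log(3)) - F(0) = (81/4) - (1/4) = 20.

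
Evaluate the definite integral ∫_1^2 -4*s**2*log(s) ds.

Integrate by parts once (u = ln s, dv = -4*s**2 ds).
An antiderivative is F(s) = -4*s**3*(3*log(s) - 1)/9.
Then F(2) - F(1) = (32/9 - 32*log(2)/3) - (4/9) = 28/9 - 32*log(2)/3.

28/9 - 32*log(2)/3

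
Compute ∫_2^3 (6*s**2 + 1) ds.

39

By the power rule, an antiderivative is F(s) = 2*s**3 + s.
Then F(3) - F(2) = (57) - (18) = 39.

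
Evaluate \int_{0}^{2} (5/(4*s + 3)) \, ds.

-5*log(3)/4 + 5*log(11)/4

An antiderivative is F(s) = 5*log(4*s + 3)/4.
Then F(2) - F(0) = (5*log(11)/4) - (5*log(3)/4) = -5*log(3)/4 + 5*log(11)/4.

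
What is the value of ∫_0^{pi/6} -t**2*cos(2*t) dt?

Integrate by parts twice (u = t^2, dv = -cos(2*t) dt).
An antiderivative is F(t) = -t**2*sin(2*t)/2 - t*cos(2*t)/2 + sin(2*t)/4.
Then F(pi/6) - F(0) = (-pi/24 - sqrt(3)*pi**2/144 + sqrt(3)/8) - (0) = -pi/24 - sqrt(3)*pi**2/144 + sqrt(3)/8.

-pi/24 - sqrt(3)*pi**2/144 + sqrt(3)/8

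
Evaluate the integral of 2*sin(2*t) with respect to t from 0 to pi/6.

1/2

An antiderivative is F(t) = -cos(2*t).
Then F(pi/6) - F(0) = (-1/2) - (-1) = 1/2.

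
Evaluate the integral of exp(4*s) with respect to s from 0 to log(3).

Let u = exp(s), so du = exp(s) ds. When s = 0, u = 1; when s = log(3), u = 3.
The integral becomes ∫ u**3 du from 1 to 3, with antiderivative u**4/4.
Back in s: F(s) = exp(4*s)/4.
Then F(log(3)) - F(0) = (81/4) - (1/4) = 20.

20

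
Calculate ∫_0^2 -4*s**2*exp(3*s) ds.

8/27 - 104*exp(6)/27

Integrate by parts twice (u = s^2, dv = -4*exp(3*s) ds).
An antiderivative is F(s) = (-36*s**2 + 24*s - 8)*exp(3*s)/27.
Then F(2) - F(0) = (-104*exp(6)/27) - (-8/27) = 8/27 - 104*exp(6)/27.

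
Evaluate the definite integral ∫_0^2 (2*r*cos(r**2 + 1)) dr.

sin(5) - sin(1)

Let u = r**2 + 1, so du = 2*r dr. When r = 0, u = 1; when r = 2, u = 5.
The integral becomes ∫ cos(u) du from 1 to 5, with antiderivative sin(u).
Back in r: F(r) = sin(r**2 + 1).
Then F(2) - F(0) = (sin(5)) - (sin(1)) = sin(5) - sin(1).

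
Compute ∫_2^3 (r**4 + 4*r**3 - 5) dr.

511/5

By the power rule, an antiderivative is F(r) = r**5/5 + r**4 - 5*r.
Then F(3) - F(2) = (573/5) - (62/5) = 511/5.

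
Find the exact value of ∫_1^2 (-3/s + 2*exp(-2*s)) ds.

An antiderivative is F(s) = -3*log(s) - exp(-2*s).
Then F(2) - F(1) = (-3*log(2) - exp(-4)) - (-exp(-2)) = -3*log(2) - exp(-4) + exp(-2).

-3*log(2) - exp(-4) + exp(-2)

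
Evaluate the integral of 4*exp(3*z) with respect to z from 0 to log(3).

104/3

Let u = exp(z), so du = exp(z) dz. When z = 0, u = 1; when z = log(3), u = 3.
The integral becomes 4·∫ u**2 du from 1 to 3, with antiderivative 4*u**3/3.
Back in z: F(z) = 4*exp(3*z)/3.
Then F(log(3)) - F(0) = (36) - (4/3) = 104/3.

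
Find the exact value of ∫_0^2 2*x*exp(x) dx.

2 + 2*exp(2)

Integrate by parts once (u = x, dv = 2*exp(x) dx).
An antiderivative is F(x) = (2*x - 2)*exp(x).
Then F(2) - F(0) = (2*exp(2)) - (-2) = 2 + 2*exp(2).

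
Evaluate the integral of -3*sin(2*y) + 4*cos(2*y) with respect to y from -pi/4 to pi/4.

4

An antiderivative is F(y) = 2*sin(2*y) + 3*cos(2*y)/2.
Then F(pi/4) - F(-pi/4) = (2) - (-2) = 4.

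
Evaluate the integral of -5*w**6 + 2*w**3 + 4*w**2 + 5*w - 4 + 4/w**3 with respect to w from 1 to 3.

-92798/63

By the power rule, an antiderivative is F(w) = -5*w**7/7 + w**4/2 + 4*w**3/3 + 5*w**2/2 - 4*w - 2/w**2.
Then F(3) - F(1) = (-92948/63) - (-50/21) = -92798/63.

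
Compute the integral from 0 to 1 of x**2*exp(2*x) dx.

Integrate by parts twice (u = x^2, dv = exp(2*x) dx).
An antiderivative is F(x) = (2*x**2 - 2*x + 1)*exp(2*x)/4.
Then F(1) - F(0) = (exp(2)/4) - (1/4) = -1/4 + exp(2)/4.

-1/4 + exp(2)/4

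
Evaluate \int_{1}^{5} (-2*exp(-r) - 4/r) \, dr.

-4*log(5) - 2*exp(-1) + 2*exp(-5)

An antiderivative is F(r) = -4*log(r) + 2*exp(-r).
Then F(5) - F(1) = (-4*log(5) + 2*exp(-5)) - (2*exp(-1)) = -4*log(5) - 2*exp(-1) + 2*exp(-5).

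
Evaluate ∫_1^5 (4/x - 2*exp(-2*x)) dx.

An antiderivative is F(x) = 4*log(x) + exp(-2*x).
Then F(5) - F(1) = (exp(-10) + 4*log(5)) - (exp(-2)) = -exp(-2) + exp(-10) + 4*log(5).

-exp(-2) + exp(-10) + 4*log(5)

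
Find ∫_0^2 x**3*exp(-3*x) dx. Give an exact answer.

2/27 - 122*exp(-6)/27

Integrate by parts 3 times (u = x^3, dv = exp(-3*x) dx).
An antiderivative is F(x) = (-9*x**3 - 9*x**2 - 6*x - 2)*exp(-3*x)/27.
Then F(2) - F(0) = (-122*exp(-6)/27) - (-2/27) = 2/27 - 122*exp(-6)/27.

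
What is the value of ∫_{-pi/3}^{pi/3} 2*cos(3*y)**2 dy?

2*pi/3

Use the identity cos^2(3*y) = (1 + cos(6*y))/2.
An antiderivative is F(y) = y + sin(6*y)/6.
Then F(pi/3) - F(-pi/3) = (pi/3) - (-pi/3) = 2*pi/3.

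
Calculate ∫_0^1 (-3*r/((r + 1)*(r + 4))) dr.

-4*log(5) + 9*log(2)

Factor the denominator: r**2 + 5*r + 4 = (r + 4)(r + 1).
Partial fractions: -3*r/((r + 1)*(r + 4)) = -4/(r + 4) + 1/(r + 1).
An antiderivative is F(r) = log(r + 1) - 4*log(r + 4).
Then F(1) - F(0) = (-4*log(5) + log(2)) - (-8*log(2)) = -4*log(5) + 9*log(2).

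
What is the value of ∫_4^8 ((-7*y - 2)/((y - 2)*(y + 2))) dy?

Factor the denominator: y**2 - 4 = (y + 2)(y - 2).
Partial fractions: (-7*y - 2)/((y - 2)*(y + 2)) = -3/(y + 2) - 4/(y - 2).
An antiderivative is F(y) = -4*log(y - 2) - 3*log(y + 2).
Then F(8) - F(4) = (-7*log(2) - 3*log(5) - 4*log(3)) - (-7*log(2) - 3*log(3)) = -3*log(5) - log(3).

-3*log(5) - log(3)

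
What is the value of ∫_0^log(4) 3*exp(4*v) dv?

765/4

Let u = exp(v), so du = exp(v) dv. When v = 0, u = 1; when v = log(4), u = 4.
The integral becomes 3·∫ u**3 du from 1 to 4, with antiderivative 3*u**4/4.
Back in v: F(v) = 3*exp(4*v)/4.
Then F(log(4)) - F(0) = (192) - (3/4) = 765/4.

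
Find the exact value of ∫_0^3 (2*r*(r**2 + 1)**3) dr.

Let u = r**2 + 1, so du = 2*r dr. When r = 0, u = 1; when r = 3, u = 10.
The integral becomes ∫ u**3 du from 1 to 10, with antiderivative u**4/4.
Back in r: F(r) = (r**2 + 1)**4/4.
Then F(3) - F(0) = (2500) - (1/4) = 9999/4.

9999/4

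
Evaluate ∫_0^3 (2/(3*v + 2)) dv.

An antiderivative is F(v) = 2*log(3*v + 2)/3.
Then F(3) - F(0) = (2*log(11)/3) - (2*log(2)/3) = -2*log(2)/3 + 2*log(11)/3.

-2*log(2)/3 + 2*log(11)/3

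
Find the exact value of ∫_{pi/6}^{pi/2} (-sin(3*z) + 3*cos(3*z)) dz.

An antiderivative is F(z) = sin(3*z) + cos(3*z)/3.
Then F(pi/2) - F(pi/6) = (-1) - (1) = -2.

-2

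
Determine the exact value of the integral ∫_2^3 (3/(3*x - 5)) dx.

log(4)

An antiderivative is F(x) = log(3*x - 5).
Then F(3) - F(2) = (log(4)) - (0) = log(4).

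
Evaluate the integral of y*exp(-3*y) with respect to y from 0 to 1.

(-4 + exp(3))*exp(-3)/9

Integrate by parts once (u = y, dv = exp(-3*y) dy).
An antiderivative is F(y) = (-3*y - 1)*exp(-3*y)/9.
Then F(1) - F(0) = (-4*exp(-3)/9) - (-1/9) = (-4 + exp(3))*exp(-3)/9.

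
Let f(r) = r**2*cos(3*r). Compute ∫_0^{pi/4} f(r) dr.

Integrate by parts twice (u = r^2, dv = cos(3*r) dr).
An antiderivative is F(r) = r**2*sin(3*r)/3 + 2*r*cos(3*r)/9 - 2*sin(3*r)/27.
Then F(pi/4) - F(0) = (sqrt(2)*(-24*pi - 32 + 9*pi**2)/864) - (0) = sqrt(2)*(-24*pi - 32 + 9*pi**2)/864.

sqrt(2)*(-24*pi - 32 + 9*pi**2)/864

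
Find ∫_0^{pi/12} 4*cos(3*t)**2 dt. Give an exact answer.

Use the identity cos^2(3*t) = (1 + cos(6*t))/2.
An antiderivative is F(t) = 2*t + sin(6*t)/3.
Then F(pi/12) - F(0) = (1/3 + pi/6) - (0) = 1/3 + pi/6.

1/3 + pi/6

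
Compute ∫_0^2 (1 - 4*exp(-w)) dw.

-2 + 4*exp(-2)

An antiderivative is F(w) = w + 4*exp(-w).
Then F(2) - F(0) = (4*exp(-2) + 2) - (4) = -2 + 4*exp(-2).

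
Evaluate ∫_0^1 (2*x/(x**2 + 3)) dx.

Let u = x**2 + 3, so du = 2*x dx. When x = 0, u = 3; when x = 1, u = 4.
The integral becomes ∫ 1/u du from 3 to 4, with antiderivative log(u).
Back in x: F(x) = log(x**2 + 3).
Then F(1) - F(0) = (log(4)) - (log(3)) = log(4/3).

log(4/3)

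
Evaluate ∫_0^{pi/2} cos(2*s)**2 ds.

Use the identity cos^2(2*s) = (1 + cos(4*s))/2.
An antiderivative is F(s) = s/2 + sin(4*s)/8.
Then F(pi/2) - F(0) = (pi/4) - (0) = pi/4.

pi/4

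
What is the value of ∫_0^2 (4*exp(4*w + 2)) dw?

-exp(2) + exp(10)

Let u = 4*w + 2, so du = 4 dw. When w = 0, u = 2; when w = 2, u = 10.
The integral becomes ∫ exp(u) du from 2 to 10, with antiderivative exp(u).
Back in w: F(w) = exp(4*w + 2).
Then F(2) - F(0) = (exp(10)) - (exp(2)) = -exp(2) + exp(10).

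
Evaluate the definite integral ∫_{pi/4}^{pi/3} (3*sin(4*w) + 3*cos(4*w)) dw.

-3*sqrt(3)/8 - 3/8

An antiderivative is F(w) = 3*sin(4*w)/4 - 3*cos(4*w)/4.
Then F(pi/3) - F(pi/4) = (3/8 - 3*sqrt(3)/8) - (3/4) = -3*sqrt(3)/8 - 3/8.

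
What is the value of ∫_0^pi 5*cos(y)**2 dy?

5*pi/2

Use the identity cos^2(y) = (1 + cos(2*y))/2.
An antiderivative is F(y) = 5*y/2 + 5*sin(2*y)/4.
Then F(pi) - F(0) = (5*pi/2) - (0) = 5*pi/2.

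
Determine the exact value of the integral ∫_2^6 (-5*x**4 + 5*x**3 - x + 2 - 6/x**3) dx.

By the power rule, an antiderivative is F(x) = -x**5 + 5*x**4/4 - x**2/2 + 2*x + 3/x**2.
Then F(6) - F(2) = (-73943/12) - (-37/4) = -18458/3.

-18458/3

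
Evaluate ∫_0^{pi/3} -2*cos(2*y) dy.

-sqrt(3)/2

An antiderivative is F(y) = -sin(2*y).
Then F(pi/3) - F(0) = (-sqrt(3)/2) - (0) = -sqrt(3)/2.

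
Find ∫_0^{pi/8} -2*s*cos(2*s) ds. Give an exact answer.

-sqrt(2)/4 - sqrt(2)*pi/16 + 1/2

Integrate by parts once (u = s, dv = -2*cos(2*s) ds).
An antiderivative is F(s) = -s*sin(2*s) - cos(2*s)/2.
Then F(pi/8) - F(0) = (sqrt(2)*(-4 - pi)/16) - (-1/2) = -sqrt(2)/4 - sqrt(2)*pi/16 + 1/2.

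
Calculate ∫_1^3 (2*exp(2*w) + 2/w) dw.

-exp(2) + log(9) + exp(6)

An antiderivative is F(w) = exp(2*w) + 2*log(w).
Then F(3) - F(1) = (log(9) + exp(6)) - (exp(2)) = -exp(2) + log(9) + exp(6).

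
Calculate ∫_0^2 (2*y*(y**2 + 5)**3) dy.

1484

Let u = y**2 + 5, so du = 2*y dy. When y = 0, u = 5; when y = 2, u = 9.
The integral becomes ∫ u**3 du from 5 to 9, with antiderivative u**4/4.
Back in y: F(y) = (y**2 + 5)**4/4.
Then F(2) - F(0) = (6561/4) - (625/4) = 1484.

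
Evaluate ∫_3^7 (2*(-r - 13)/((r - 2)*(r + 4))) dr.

-5*log(5) - 3*log(7) + 3*log(11)

Factor the denominator: r**2 + 2*r - 8 = (r + 4)(r - 2).
Partial fractions: 2*(-r - 13)/((r - 2)*(r + 4)) = 3/(r + 4) - 5/(r - 2).
An antiderivative is F(r) = -5*log(r - 2) + 3*log(r + 4).
Then F(7) - F(3) = (-5*log(5) + 3*log(11)) - (3*log(7)) = -5*log(5) - 3*log(7) + 3*log(11).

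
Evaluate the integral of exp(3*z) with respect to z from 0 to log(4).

Let u = exp(z), so du = exp(z) dz. When z = 0, u = 1; when z = log(4), u = 4.
The integral becomes ∫ u**2 du from 1 to 4, with antiderivative u**3/3.
Back in z: F(z) = exp(3*z)/3.
Then F(log(4)) - F(0) = (64/3) - (1/3) = 21.

21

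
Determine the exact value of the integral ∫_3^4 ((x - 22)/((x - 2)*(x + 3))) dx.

Factor the denominator: x**2 + x - 6 = (x + 3)(x - 2).
Partial fractions: (x - 22)/((x - 2)*(x + 3)) = 5/(x + 3) - 4/(x - 2).
An antiderivative is F(x) = -4*log(x - 2) + 5*log(x + 3).
Then F(4) - F(3) = (-4*log(2) + 5*log(7)) - (5*log(2) + 5*log(3)) = -9*log(2) - 5*log(3) + 5*log(7).

-9*log(2) - 5*log(3) + 5*log(7)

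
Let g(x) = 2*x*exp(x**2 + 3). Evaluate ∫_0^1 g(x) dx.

-exp(3) + exp(4)

Let u = x**2 + 3, so du = 2*x dx. When x = 0, u = 3; when x = 1, u = 4.
The integral becomes ∫ exp(u) du from 3 to 4, with antiderivative exp(u).
Back in x: F(x) = exp(x**2 + 3).
Then F(1) - F(0) = (exp(4)) - (exp(3)) = -exp(3) + exp(4).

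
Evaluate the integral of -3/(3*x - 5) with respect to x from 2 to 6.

An antiderivative is F(x) = -log(3*x - 5).
Then F(6) - F(2) = (-log(13)) - (0) = -log(13).

-log(13)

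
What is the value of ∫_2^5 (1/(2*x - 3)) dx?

An antiderivative is F(x) = log(2*x - 3)/2.
Then F(5) - F(2) = (log(7)/2) - (0) = log(7)/2.

log(7)/2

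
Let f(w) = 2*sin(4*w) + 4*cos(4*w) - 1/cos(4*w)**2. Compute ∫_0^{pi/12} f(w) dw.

An antiderivative is F(w) = sin(4*w) - cos(4*w)/2 - tan(4*w)/4.
Then F(pi/12) - F(0) = (-1/4 + sqrt(3)/4) - (-1/2) = 1/4 + sqrt(3)/4.

1/4 + sqrt(3)/4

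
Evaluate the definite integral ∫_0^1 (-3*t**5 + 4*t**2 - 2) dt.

By the power rule, an antiderivative is F(t) = -t**6/2 + 4*t**3/3 - 2*t.
Then F(1) - F(0) = (-7/6) - (0) = -7/6.

-7/6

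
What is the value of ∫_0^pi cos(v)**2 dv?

pi/2

Use the identity cos^2(v) = (1 + cos(2*v))/2.
An antiderivative is F(v) = v/2 + sin(2*v)/4.
Then F(pi) - F(0) = (pi/2) - (0) = pi/2.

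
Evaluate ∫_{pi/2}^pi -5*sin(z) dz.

-5

An antiderivative is F(z) = 5*cos(z).
Then F(pi) - F(pi/2) = (-5) - (0) = -5.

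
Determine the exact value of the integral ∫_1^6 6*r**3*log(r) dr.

-3885/8 + 1944*log(2) + 1944*log(3)

Integrate by parts once (u = ln r, dv = 6*r**3 dr).
An antiderivative is F(r) = 3*r**4*(4*log(r) - 1)/8.
Then F(6) - F(1) = (-486 + 1944*log(2) + 1944*log(3)) - (-3/8) = -3885/8 + 1944*log(2) + 1944*log(3).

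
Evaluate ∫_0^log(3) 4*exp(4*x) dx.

Let u = exp(x), so du = exp(x) dx. When x = 0, u = 1; when x = log(3), u = 3.
The integral becomes 4·∫ u**3 du from 1 to 3, with antiderivative u**4.
Back in x: F(x) = exp(4*x).
Then F(log(3)) - F(0) = (81) - (1) = 80.

80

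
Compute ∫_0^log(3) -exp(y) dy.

-2

An antiderivative is F(y) = -exp(y).
Then F(log(3)) - F(0) = (-3) - (-1) = -2.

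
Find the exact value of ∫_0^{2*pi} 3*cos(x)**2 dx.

Use the identity cos^2(x) = (1 + cos(2*x))/2.
An antiderivative is F(x) = 3*x/2 + 3*sin(2*x)/4.
Then F(2*pi) - F(0) = (3*pi) - (0) = 3*pi.

3*pi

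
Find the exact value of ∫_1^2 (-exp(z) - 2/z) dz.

-exp(2) - log(4) + exp(1)

An antiderivative is F(z) = -exp(z) - 2*log(z).
Then F(2) - F(1) = (-exp(2) - log(4)) - (-exp(1)) = -exp(2) - log(4) + exp(1).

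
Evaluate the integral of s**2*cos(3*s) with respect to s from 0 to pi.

Integrate by parts twice (u = s^2, dv = cos(3*s) ds).
An antiderivative is F(s) = s**2*sin(3*s)/3 + 2*s*cos(3*s)/9 - 2*sin(3*s)/27.
Then F(pi) - F(0) = (-2*pi/9) - (0) = -2*pi/9.

-2*pi/9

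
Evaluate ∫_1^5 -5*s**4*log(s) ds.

Integrate by parts once (u = ln s, dv = -5*s**4 ds).
An antiderivative is F(s) = -s**5*(5*log(s) - 1)/5.
Then F(5) - F(1) = (625 - 3125*log(5)) - (1/5) = 3124/5 - 3125*log(5).

3124/5 - 3125*log(5)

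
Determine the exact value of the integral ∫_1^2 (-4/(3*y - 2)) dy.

An antiderivative is F(y) = -4*log(3*y - 2)/3.
Then F(2) - F(1) = (-8*log(2)/3) - (0) = -8*log(2)/3.

-8*log(2)/3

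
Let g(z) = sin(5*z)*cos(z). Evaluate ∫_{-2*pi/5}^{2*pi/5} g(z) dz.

Use the identity sin(5*z)cos(z) = [sin(6*z) + sin(4*z)]/2.
An antiderivative is F(z) = -cos(4*z)/8 - cos(6*z)/12.
Then F(2*pi/5) - F(-2*pi/5) = (5/96 - 5*sqrt(5)/96) - (5/96 - 5*sqrt(5)/96) = 0.

0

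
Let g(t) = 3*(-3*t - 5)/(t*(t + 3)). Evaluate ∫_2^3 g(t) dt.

Factor the denominator: t**2 + 3*t = (t + 3)t.
Partial fractions: 3*(-3*t - 5)/(t*(t + 3)) = -4/(t + 3) - 5/t.
An antiderivative is F(t) = -5*log(t) - 4*log(t + 3).
Then F(3) - F(2) = (-9*log(3) - 4*log(2)) - (-4*log(5) - 5*log(2)) = -9*log(3) + log(2) + 4*log(5).

-9*log(3) + log(2) + 4*log(5)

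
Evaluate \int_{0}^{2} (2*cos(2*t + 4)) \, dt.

-sin(4) + sin(8)

Let u = 2*t + 4, so du = 2 dt. When t = 0, u = 4; when t = 2, u = 8.
The integral becomes ∫ cos(u) du from 4 to 8, with antiderivative sin(u).
Back in t: F(t) = sin(2*t + 4).
Then F(2) - F(0) = (sin(8)) - (sin(4)) = -sin(4) + sin(8).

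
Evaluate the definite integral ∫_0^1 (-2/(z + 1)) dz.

-log(4)

An antiderivative is F(z) = -2*log(z + 1).
Then F(1) - F(0) = (-log(4)) - (0) = -log(4).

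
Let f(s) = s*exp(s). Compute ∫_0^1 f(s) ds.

1

Integrate by parts once (u = s, dv = exp(s) ds).
An antiderivative is F(s) = (s - 1)*exp(s).
Then F(1) - F(0) = (0) - (-1) = 1.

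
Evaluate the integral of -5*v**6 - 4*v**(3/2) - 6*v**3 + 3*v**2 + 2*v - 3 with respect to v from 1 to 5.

By the power rule, an antiderivative is F(v) = -5*v**7/7 - 8*v**(5/2)/5 - 3*v**4/2 + v**3 + v**2 - 3*v.
Then F(5) - F(1) = (-792485/14 - 40*sqrt(5)) - (-337/70) = -1981044/35 - 40*sqrt(5).

-1981044/35 - 40*sqrt(5)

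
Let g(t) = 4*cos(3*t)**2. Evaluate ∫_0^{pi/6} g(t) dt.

Use the identity cos^2(3*t) = (1 + cos(6*t))/2.
An antiderivative is F(t) = 2*t + sin(6*t)/3.
Then F(pi/6) - F(0) = (pi/3) - (0) = pi/3.

pi/3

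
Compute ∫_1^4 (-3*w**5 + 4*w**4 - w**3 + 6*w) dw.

-24957/20

By the power rule, an antiderivative is F(w) = -w**6/2 + 4*w**5/5 - w**4/4 + 3*w**2.
Then F(4) - F(1) = (-6224/5) - (61/20) = -24957/20.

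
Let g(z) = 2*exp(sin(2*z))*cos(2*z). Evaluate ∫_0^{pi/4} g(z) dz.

Let u = sin(2*z), so du = 2*cos(2*z) dz. When z = 0, u = 0; when z = pi/4, u = 1.
The integral becomes ∫ exp(u) du from 0 to 1, with antiderivative exp(u).
Back in z: F(z) = exp(sin(2*z)).
Then F(pi/4) - F(0) = (E) - (1) = -1 + E.

-1 + E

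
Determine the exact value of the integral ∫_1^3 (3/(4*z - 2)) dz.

An antiderivative is F(z) = 3*log(4*z - 2)/4.
Then F(3) - F(1) = (3*log(10)/4) - (3*log(2)/4) = 3*log(5)/4.

3*log(5)/4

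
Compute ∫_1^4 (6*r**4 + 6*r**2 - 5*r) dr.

By the power rule, an antiderivative is F(r) = 6*r**5/5 + 2*r**3 - 5*r**2/2.
Then F(4) - F(1) = (6584/5) - (7/10) = 13161/10.

13161/10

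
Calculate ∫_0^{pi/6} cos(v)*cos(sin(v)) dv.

sin(1/2)

Let u = sin(v), so du = cos(v) dv. When v = 0, u = 0; when v = pi/6, u = 1/2.
The integral becomes ∫ cos(u) du from 0 to 1/2, with antiderivative sin(u).
Back in v: F(v) = sin(sin(v)).
Then F(pi/6) - F(0) = (sin(1/2)) - (0) = sin(1/2).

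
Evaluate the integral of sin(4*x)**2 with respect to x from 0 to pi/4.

Use the identity sin^2(4*x) = (1 - cos(8*x))/2.
An antiderivative is F(x) = x/2 - sin(8*x)/16.
Then F(pi/4) - F(0) = (pi/8) - (0) = pi/8.

pi/8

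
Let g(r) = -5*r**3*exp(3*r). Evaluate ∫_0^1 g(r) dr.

-20*exp(3)/27 - 10/27

Integrate by parts 3 times (u = r^3, dv = -5*exp(3*r) dr).
An antiderivative is F(r) = (-45*r**3 + 45*r**2 - 30*r + 10)*exp(3*r)/27.
Then F(1) - F(0) = (-20*exp(3)/27) - (10/27) = -20*exp(3)/27 - 10/27.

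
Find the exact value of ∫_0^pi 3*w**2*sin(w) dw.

-12 + 3*pi**2

Integrate by parts twice (u = w^2, dv = 3*sin(w) dw).
An antiderivative is F(w) = -3*w**2*cos(w) + 6*w*sin(w) + 6*cos(w).
Then F(pi) - F(0) = (-6 + 3*pi**2) - (6) = -12 + 3*pi**2.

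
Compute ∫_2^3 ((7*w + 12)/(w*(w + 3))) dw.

-3*log(5) - log(2) + 7*log(3)

Factor the denominator: w**2 + 3*w = (w + 3)w.
Partial fractions: (7*w + 12)/(w*(w + 3)) = 3/(w + 3) + 4/w.
An antiderivative is F(w) = 4*log(w) + 3*log(w + 3).
Then F(3) - F(2) = (3*log(2) + 7*log(3)) - (4*log(2) + 3*log(5)) = -3*log(5) - log(2) + 7*log(3).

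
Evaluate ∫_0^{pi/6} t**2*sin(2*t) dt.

-1/8 - pi**2/144 + sqrt(3)*pi/24

Integrate by parts twice (u = t^2, dv = sin(2*t) dt).
An antiderivative is F(t) = -t**2*cos(2*t)/2 + t*sin(2*t)/2 + cos(2*t)/4.
Then F(pi/6) - F(0) = (-pi**2/144 + 1/8 + sqrt(3)*pi/24) - (1/4) = -1/8 - pi**2/144 + sqrt(3)*pi/24.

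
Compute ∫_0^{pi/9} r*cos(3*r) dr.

-1/18 + sqrt(3)*pi/54

Integrate by parts once (u = r, dv = cos(3*r) dr).
An antiderivative is F(r) = r*sin(3*r)/3 + cos(3*r)/9.
Then F(pi/9) - F(0) = (1/18 + sqrt(3)*pi/54) - (1/9) = -1/18 + sqrt(3)*pi/54.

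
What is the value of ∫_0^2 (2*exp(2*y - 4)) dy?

Let u = 2*y - 4, so du = 2 dy. When y = 0, u = -4; when y = 2, u = 0.
The integral becomes ∫ exp(u) du from -4 to 0, with antiderivative exp(u).
Back in y: F(y) = exp(2*y - 4).
Then F(2) - F(0) = (1) - (exp(-4)) = 1 - exp(-4).

1 - exp(-4)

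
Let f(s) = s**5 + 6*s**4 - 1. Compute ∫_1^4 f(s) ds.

19071/10

By the power rule, an antiderivative is F(s) = s**6/6 + 6*s**5/5 - s.
Then F(4) - F(1) = (28612/15) - (11/30) = 19071/10.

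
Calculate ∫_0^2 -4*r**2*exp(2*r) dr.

1 - 5*exp(4)

Integrate by parts twice (u = r^2, dv = -4*exp(2*r) dr).
An antiderivative is F(r) = (-2*r**2 + 2*r - 1)*exp(2*r).
Then F(2) - F(0) = (-5*exp(4)) - (-1) = 1 - 5*exp(4).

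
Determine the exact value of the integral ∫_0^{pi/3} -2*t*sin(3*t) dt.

Integrate by parts once (u = t, dv = -2*sin(3*t) dt).
An antiderivative is F(t) = 2*t*cos(3*t)/3 - 2*sin(3*t)/9.
Then F(pi/3) - F(0) = (-2*pi/9) - (0) = -2*pi/9.

-2*pi/9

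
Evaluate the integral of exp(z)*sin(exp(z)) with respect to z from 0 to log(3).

Let u = exp(z), so du = exp(z) dz. When z = 0, u = 1; when z = log(3), u = 3.
The integral becomes ∫ sin(u) du from 1 to 3, with antiderivative -cos(u).
Back in z: F(z) = -cos(exp(z)).
Then F(log(3)) - F(0) = (-cos(3)) - (-cos(1)) = cos(1) - cos(3).

cos(1) - cos(3)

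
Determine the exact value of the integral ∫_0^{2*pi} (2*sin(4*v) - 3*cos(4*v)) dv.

0

An antiderivative is F(v) = -3*sin(4*v)/4 - cos(4*v)/2.
Then F(2*pi) - F(0) = (-1/2) - (-1/2) = 0.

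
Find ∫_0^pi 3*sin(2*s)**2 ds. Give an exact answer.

3*pi/2

Use the identity sin^2(2*s) = (1 - cos(4*s))/2.
An antiderivative is F(s) = 3*s/2 - 3*sin(4*s)/8.
Then F(pi) - F(0) = (3*pi/2) - (0) = 3*pi/2.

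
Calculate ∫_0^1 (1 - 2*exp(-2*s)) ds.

An antiderivative is F(s) = s + exp(-2*s).
Then F(1) - F(0) = (exp(-2) + 1) - (1) = exp(-2).

exp(-2)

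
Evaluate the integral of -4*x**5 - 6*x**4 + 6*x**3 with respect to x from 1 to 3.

-9836/15

By the power rule, an antiderivative is F(x) = -2*x**6/3 - 6*x**5/5 + 3*x**4/2.
Then F(3) - F(1) = (-6561/10) - (-11/30) = -9836/15.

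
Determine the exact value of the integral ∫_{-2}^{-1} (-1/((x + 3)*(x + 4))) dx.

Factor the denominator: x**2 + 7*x + 12 = (x + 4)(x + 3).
Partial fractions: -1/((x + 3)*(x + 4)) = 1/(x + 4) - 1/(x + 3).
An antiderivative is F(x) = -log(x + 3) + log(x + 4).
Then F(-1) - F(-2) = (log(3/2)) - (log(2)) = log(3/4).

log(3/4)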